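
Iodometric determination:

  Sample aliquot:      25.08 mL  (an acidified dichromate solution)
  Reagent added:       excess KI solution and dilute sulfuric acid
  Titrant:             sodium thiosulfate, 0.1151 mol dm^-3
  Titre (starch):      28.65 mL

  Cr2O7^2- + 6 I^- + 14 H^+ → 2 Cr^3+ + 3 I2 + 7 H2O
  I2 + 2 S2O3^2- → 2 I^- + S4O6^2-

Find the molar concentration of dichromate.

0.02191 mol/L

n(S2O3^2-) = 0.02865 × 0.1151 = 3.298 × 10^-3 mol
n(I2) = n(S2O3^2-)/2 = 1.649 × 10^-3 mol
From the 1:3 ratio, n(Cr2O7^2-) in the aliquot = 1/3 × 1.649 × 10^-3 = 5.496 × 10^-4 mol
[Cr2O7^2-] = 5.496 × 10^-4 / 0.02508 = 0.02191 mol/L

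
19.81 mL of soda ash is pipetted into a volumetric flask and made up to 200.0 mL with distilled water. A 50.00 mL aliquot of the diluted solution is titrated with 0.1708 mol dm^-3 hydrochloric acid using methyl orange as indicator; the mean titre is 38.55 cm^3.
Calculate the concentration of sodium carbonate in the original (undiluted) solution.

0.6647 mol/L

Na2CO3 + 2 HCl → 2 NaCl + H2O + CO2
n(HCl) = 0.03855 × 0.1708 = 6.584 × 10^-3 mol
From the 1:2 ratio, n(Na2CO3) in the aliquot = 1/2 × 6.584 × 10^-3 = 3.292 × 10^-3 mol
[Na2CO3]_dilute = 3.292 × 10^-3 / 0.05000 = 0.06584 mol/L
Dilution factor = 200.0 / 19.81 = 10.10
[Na2CO3]_stock = 0.06584 × 10.10 = 0.6647 mol/L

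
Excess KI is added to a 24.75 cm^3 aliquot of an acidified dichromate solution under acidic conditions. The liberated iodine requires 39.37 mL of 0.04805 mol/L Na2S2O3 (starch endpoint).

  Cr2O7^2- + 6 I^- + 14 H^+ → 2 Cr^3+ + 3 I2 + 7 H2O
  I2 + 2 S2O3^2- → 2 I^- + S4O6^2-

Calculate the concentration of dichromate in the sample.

0.01274 mol/L

n(S2O3^2-) = 0.03937 × 0.04805 = 1.892 × 10^-3 mol
n(I2) = n(S2O3^2-)/2 = 9.459 × 10^-4 mol
From the 1:3 ratio, n(Cr2O7^2-) in the aliquot = 1/3 × 9.459 × 10^-4 = 3.153 × 10^-4 mol
[Cr2O7^2-] = 3.153 × 10^-4 / 0.02475 = 0.01274 mol/L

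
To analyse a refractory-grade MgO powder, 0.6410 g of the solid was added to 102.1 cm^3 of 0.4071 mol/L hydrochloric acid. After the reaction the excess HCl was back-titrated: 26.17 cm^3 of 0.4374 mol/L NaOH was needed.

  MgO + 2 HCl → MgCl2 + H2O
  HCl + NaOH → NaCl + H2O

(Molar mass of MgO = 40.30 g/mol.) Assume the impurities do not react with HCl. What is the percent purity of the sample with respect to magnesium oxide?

94.68 %

n(HCl) added = 0.1021 × 0.4071 = 0.04156 mol
n(NaOH) used in back-titration = 0.02617 × 0.4374 = 0.01145 mol
n(HCl) left over = 0.01145 mol (1:1 ratio)
n(HCl) consumed by analyte = 0.04156 − 0.01145 = 0.03012 mol
From the 1:2 ratio, n(MgO) = 1/2 × 0.03012 = 0.01506 mol
mass of MgO = 0.01506 × 40.30 = 0.6069 g
% MgO = 0.6069 / 0.6410 × 100 = 94.68 %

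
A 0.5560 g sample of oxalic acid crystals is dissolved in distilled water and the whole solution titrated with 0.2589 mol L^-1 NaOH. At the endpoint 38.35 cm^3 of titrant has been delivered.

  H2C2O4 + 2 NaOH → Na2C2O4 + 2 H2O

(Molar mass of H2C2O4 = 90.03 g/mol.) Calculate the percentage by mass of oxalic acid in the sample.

n(NaOH) = 0.03835 L × 0.2589 mol/L = 9.929 × 10^-3 mol
From the 1:2 ratio, n(H2C2O4) = 1/2 × 9.929 × 10^-3 = 4.964 × 10^-3 mol
mass of H2C2O4 = 4.964 × 10^-3 × 90.03 g/mol = 0.4469 g
% H2C2O4 = 0.4469 / 0.5560 × 100 = 80.39 %

80.39 %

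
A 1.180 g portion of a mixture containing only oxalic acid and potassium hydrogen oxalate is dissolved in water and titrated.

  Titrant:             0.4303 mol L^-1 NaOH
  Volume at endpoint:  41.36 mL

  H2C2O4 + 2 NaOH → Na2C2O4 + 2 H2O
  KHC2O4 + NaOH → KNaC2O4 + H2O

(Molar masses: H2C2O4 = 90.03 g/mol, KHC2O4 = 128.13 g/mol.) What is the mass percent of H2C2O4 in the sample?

n(NaOH) = 0.04136 × 0.4303 = 0.01780 mol
Let x = n(H2C2O4), y = n(KHC2O4).
Titrant: 2x + 1y = 0.01780;  mass: 90.03x + 128.13y = 1.180
Solving, x = 6.619 × 10^-3 mol, y = 4.558 × 10^-3 mol
mass of H2C2O4 = 6.619 × 10^-3 × 90.03 = 0.5960 g
% H2C2O4 = 0.5960 / 1.180 × 100 = 50.50 %

50.50 %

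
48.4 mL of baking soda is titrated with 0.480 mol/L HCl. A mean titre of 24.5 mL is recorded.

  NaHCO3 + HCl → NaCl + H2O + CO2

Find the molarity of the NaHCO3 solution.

0.243 mol/L

n(HCl) = 0.0245 L × 0.480 mol/L = 0.0118 mol
n(NaHCO3) = 0.0118 mol (1:1 mole ratio)
[NaHCO3] = 0.0118 mol / 0.0484 L = 0.243 mol/L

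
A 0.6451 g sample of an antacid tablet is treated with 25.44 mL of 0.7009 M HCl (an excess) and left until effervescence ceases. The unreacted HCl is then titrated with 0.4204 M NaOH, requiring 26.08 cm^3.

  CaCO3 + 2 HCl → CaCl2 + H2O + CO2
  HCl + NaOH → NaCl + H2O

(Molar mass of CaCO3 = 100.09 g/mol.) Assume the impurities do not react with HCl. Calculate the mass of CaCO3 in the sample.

n(HCl) added = 0.02544 × 0.7009 = 0.01783 mol
n(NaOH) used in back-titration = 0.02608 × 0.4204 = 0.01096 mol
n(HCl) left over = 0.01096 mol (1:1 ratio)
n(HCl) consumed by analyte = 0.01783 − 0.01096 = 6.867 × 10^-3 mol
From the 1:2 ratio, n(CaCO3) = 1/2 × 6.867 × 10^-3 = 3.433 × 10^-3 mol
mass of CaCO3 = 3.433 × 10^-3 × 100.09 = 0.3437 g

0.3437 g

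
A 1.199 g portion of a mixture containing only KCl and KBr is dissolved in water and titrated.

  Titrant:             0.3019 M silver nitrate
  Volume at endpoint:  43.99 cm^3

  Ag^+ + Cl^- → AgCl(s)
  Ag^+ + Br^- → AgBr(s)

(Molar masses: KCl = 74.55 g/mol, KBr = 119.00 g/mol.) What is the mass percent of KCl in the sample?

53.35 %

n(AgNO3) = 0.04399 × 0.3019 = 0.01328 mol
Let x = n(KCl), y = n(KBr).
Titrant: 1x + 1y = 0.01328;  mass: 74.55x + 119.00y = 1.199
Solving, x = 8.580 × 10^-3 mol, y = 4.700 × 10^-3 mol
mass of KCl = 8.580 × 10^-3 × 74.55 = 0.6397 g
% KCl = 0.6397 / 1.199 × 100 = 53.35 %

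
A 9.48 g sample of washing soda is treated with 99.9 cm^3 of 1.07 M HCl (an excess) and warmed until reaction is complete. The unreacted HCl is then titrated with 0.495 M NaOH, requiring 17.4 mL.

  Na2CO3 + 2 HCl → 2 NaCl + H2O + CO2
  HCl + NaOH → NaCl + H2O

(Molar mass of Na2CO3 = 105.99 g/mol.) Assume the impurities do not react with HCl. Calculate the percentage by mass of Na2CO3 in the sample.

54.9 %

n(HCl) added = 0.0999 × 1.07 = 0.107 mol
n(NaOH) used in back-titration = 0.0174 × 0.495 = 8.61 × 10^-3 mol
n(HCl) left over = 8.61 × 10^-3 mol (1:1 ratio)
n(HCl) consumed by analyte = 0.107 − 8.61 × 10^-3 = 0.0983 mol
From the 1:2 ratio, n(Na2CO3) = 1/2 × 0.0983 = 0.0491 mol
mass of Na2CO3 = 0.0491 × 105.99 = 5.21 g
% Na2CO3 = 5.21 / 9.48 × 100 = 54.9 %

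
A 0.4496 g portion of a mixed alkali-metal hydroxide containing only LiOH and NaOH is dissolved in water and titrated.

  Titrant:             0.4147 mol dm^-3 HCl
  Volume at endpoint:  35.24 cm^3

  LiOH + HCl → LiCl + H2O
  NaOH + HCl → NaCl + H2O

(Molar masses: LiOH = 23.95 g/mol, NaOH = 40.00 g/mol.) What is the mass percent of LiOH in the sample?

44.79 %

n(HCl) = 0.03524 × 0.4147 = 0.01461 mol
Let x = n(LiOH), y = n(NaOH).
Titrant: 1x + 1y = 0.01461;  mass: 23.95x + 40.00y = 0.4496
Solving, x = 8.409 × 10^-3 mol, y = 6.205 × 10^-3 mol
mass of LiOH = 8.409 × 10^-3 × 23.95 = 0.2014 g
% LiOH = 0.2014 / 0.4496 × 100 = 44.79 %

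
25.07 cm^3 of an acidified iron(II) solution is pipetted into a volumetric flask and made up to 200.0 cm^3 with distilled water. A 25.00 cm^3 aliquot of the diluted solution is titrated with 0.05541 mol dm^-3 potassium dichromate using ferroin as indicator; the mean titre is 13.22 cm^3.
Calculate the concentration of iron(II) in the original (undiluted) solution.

Cr2O7^2- + 6 Fe^2+ + 14 H^+ → 2 Cr^3+ + 6 Fe^3+ + 7 H2O
n(K2Cr2O7) = 0.01322 × 0.05541 = 7.325 × 10^-4 mol
From the 6:1 ratio, n(Fe2+) in the aliquot = 6/1 × 7.325 × 10^-4 = 4.395 × 10^-3 mol
[Fe2+]_dilute = 4.395 × 10^-3 / 0.02500 = 0.1758 mol/L
Dilution factor = 200.0 / 25.07 = 7.978
[Fe2+]_stock = 0.1758 × 7.978 = 1.403 mol/L

1.403 mol/L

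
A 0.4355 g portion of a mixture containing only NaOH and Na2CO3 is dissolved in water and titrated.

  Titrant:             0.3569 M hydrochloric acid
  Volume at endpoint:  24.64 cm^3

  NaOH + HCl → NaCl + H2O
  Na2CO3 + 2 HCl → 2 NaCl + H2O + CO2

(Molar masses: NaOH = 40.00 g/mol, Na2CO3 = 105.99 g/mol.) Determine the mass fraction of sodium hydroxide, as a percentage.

n(HCl) = 0.02464 × 0.3569 = 8.794 × 10^-3 mol
Let x = n(NaOH), y = n(Na2CO3).
Titrant: 1x + 2y = 8.794 × 10^-3;  mass: 40.00x + 105.99y = 0.4355
Solving, x = 2.350 × 10^-3 mol, y = 3.222 × 10^-3 mol
mass of NaOH = 2.350 × 10^-3 × 40.00 = 0.09400 g
% NaOH = 0.09400 / 0.4355 × 100 = 21.58 %

21.58 %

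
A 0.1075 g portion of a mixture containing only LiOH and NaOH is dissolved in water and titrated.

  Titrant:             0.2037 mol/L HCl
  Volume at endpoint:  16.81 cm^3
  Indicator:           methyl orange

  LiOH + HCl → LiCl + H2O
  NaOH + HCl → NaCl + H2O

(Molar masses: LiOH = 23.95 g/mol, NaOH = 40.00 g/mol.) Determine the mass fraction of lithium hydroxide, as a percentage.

40.90 %

n(HCl) = 0.01681 × 0.2037 = 3.424 × 10^-3 mol
Let x = n(LiOH), y = n(NaOH).
Titrant: 1x + 1y = 3.424 × 10^-3;  mass: 23.95x + 40.00y = 0.1075
Solving, x = 1.836 × 10^-3 mol, y = 1.588 × 10^-3 mol
mass of LiOH = 1.836 × 10^-3 × 23.95 = 0.04397 g
% LiOH = 0.04397 / 0.1075 × 100 = 40.90 %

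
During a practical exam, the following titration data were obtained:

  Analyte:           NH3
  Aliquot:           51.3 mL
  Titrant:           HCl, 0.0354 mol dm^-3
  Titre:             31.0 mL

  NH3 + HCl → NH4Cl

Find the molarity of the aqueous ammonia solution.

n(HCl) = 0.0310 L × 0.0354 mol/L = 1.10 × 10^-3 mol
n(NH3) = 1.10 × 10^-3 mol (1:1 mole ratio)
[NH3] = 1.10 × 10^-3 mol / 0.0513 L = 0.0214 mol/L

0.0214 mol/L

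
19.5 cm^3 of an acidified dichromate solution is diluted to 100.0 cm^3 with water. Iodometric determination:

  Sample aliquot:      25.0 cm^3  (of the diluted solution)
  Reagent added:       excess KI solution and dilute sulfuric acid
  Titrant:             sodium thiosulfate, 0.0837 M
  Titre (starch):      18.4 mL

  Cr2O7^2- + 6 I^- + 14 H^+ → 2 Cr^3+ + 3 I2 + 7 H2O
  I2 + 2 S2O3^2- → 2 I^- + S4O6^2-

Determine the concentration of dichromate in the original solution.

0.0527 M

n(S2O3^2-) = 0.0184 × 0.0837 = 1.54 × 10^-3 mol
n(I2) = n(S2O3^2-)/2 = 7.70 × 10^-4 mol
From the 1:3 ratio, n(Cr2O7^2-) in the aliquot = 1/3 × 7.70 × 10^-4 = 2.57 × 10^-4 mol
[Cr2O7^2-]_dilute = 2.57 × 10^-4 / 0.0250 = 0.0103 mol/L
[Cr2O7^2-]_original = 0.0103 × 100.0/19.5 = 0.0527 mol/L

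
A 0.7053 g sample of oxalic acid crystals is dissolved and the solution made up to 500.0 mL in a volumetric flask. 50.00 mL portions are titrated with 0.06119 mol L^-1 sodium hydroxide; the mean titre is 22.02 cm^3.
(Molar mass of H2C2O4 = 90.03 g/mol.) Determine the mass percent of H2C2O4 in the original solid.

86.00 %

H2C2O4 + 2 NaOH → Na2C2O4 + 2 H2O
n(NaOH) per titration = 0.02202 × 0.06119 = 1.347 × 10^-3 mol
From the 1:2 ratio, n(H2C2O4) in each aliquot = 1/2 × 1.347 × 10^-3 = 6.737 × 10^-4 mol
n(H2C2O4) in the whole flask = 6.737 × 10^-4 × 500.0/50.00 = 6.737 × 10^-3 mol
mass of H2C2O4 = 6.737 × 10^-3 × 90.03 = 0.6065 g
% H2C2O4 = 0.6065 / 0.7053 × 100 = 86.00 %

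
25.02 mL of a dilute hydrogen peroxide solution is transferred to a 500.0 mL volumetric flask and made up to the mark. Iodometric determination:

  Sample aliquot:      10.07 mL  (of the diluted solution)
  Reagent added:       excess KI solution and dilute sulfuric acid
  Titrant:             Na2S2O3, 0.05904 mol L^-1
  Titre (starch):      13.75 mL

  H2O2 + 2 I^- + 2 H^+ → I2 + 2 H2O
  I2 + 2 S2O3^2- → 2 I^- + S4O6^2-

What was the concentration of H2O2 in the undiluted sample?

n(S2O3^2-) = 0.01375 × 0.05904 = 8.118 × 10^-4 mol
n(I2) = n(S2O3^2-)/2 = 4.059 × 10^-4 mol
n(H2O2) in the aliquot = 4.059 × 10^-4 mol (1:1 ratio)
[H2O2]_dilute = 4.059 × 10^-4 / 0.01007 = 0.04031 mol/L
[H2O2]_original = 0.04031 × 500.0/25.02 = 0.8055 mol/L

0.8055 mol/L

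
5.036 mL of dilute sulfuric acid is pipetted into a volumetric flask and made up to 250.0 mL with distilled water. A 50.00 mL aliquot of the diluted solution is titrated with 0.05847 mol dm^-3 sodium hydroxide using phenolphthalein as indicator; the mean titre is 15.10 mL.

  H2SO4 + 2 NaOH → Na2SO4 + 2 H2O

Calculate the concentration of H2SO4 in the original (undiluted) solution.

n(NaOH) = 0.01510 × 0.05847 = 8.829 × 10^-4 mol
From the 1:2 ratio, n(H2SO4) in the aliquot = 1/2 × 8.829 × 10^-4 = 4.414 × 10^-4 mol
[H2SO4]_dilute = 4.414 × 10^-4 / 0.05000 = 0.008829 mol/L
Dilution factor = 250.0 / 5.036 = 49.64
[H2SO4]_stock = 0.008829 × 49.64 = 0.4383 mol/L

0.4383 mol/L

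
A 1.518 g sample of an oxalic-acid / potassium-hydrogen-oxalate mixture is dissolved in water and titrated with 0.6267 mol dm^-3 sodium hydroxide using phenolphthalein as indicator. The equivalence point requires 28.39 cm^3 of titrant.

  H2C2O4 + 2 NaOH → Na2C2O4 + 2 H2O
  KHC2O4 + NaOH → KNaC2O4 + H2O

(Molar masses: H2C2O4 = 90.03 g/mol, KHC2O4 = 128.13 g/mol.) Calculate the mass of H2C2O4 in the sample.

n(NaOH) = 0.02839 × 0.6267 = 0.01779 mol
Let x = n(H2C2O4), y = n(KHC2O4).
Titrant: 2x + 1y = 0.01779;  mass: 90.03x + 128.13y = 1.518
Solving, x = 4.582 × 10^-3 mol, y = 8.628 × 10^-3 mol
mass of H2C2O4 = 4.582 × 10^-3 × 90.03 = 0.4125 g

0.4125 g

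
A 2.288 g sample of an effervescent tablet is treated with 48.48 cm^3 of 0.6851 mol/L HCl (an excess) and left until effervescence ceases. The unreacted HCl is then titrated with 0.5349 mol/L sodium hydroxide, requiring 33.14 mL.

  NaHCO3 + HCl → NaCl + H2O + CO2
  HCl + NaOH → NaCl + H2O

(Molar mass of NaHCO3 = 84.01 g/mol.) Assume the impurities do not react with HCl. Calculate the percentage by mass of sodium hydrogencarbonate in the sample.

n(HCl) added = 0.04848 × 0.6851 = 0.03321 mol
n(NaOH) used in back-titration = 0.03314 × 0.5349 = 0.01773 mol
n(HCl) left over = 0.01773 mol (1:1 ratio)
n(HCl) consumed by analyte = 0.03321 − 0.01773 = 0.01549 mol
n(NaHCO3) = 0.01549 mol (1:1 ratio)
mass of NaHCO3 = 0.01549 × 84.01 = 1.301 g
% NaHCO3 = 1.301 / 2.288 × 100 = 56.86 %

56.86 %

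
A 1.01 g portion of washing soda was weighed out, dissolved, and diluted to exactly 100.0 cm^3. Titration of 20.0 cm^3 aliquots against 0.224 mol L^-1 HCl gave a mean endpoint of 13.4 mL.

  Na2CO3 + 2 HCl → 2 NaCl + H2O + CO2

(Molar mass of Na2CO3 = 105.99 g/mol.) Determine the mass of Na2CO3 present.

n(HCl) per titration = 0.0134 × 0.224 = 3.00 × 10^-3 mol
From the 1:2 ratio, n(Na2CO3) in each aliquot = 1/2 × 3.00 × 10^-3 = 1.50 × 10^-3 mol
n(Na2CO3) in the whole flask = 1.50 × 10^-3 × 100.0/20.0 = 7.50 × 10^-3 mol
mass of Na2CO3 = 7.50 × 10^-3 × 105.99 = 0.795 g

0.795 g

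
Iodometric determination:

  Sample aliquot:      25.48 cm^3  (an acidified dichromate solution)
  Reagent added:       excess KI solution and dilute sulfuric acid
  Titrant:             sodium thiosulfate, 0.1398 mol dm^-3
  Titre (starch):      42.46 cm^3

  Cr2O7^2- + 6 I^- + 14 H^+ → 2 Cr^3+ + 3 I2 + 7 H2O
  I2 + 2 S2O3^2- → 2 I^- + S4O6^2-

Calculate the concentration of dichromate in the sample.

0.03883 mol/L

n(S2O3^2-) = 0.04246 × 0.1398 = 5.936 × 10^-3 mol
n(I2) = n(S2O3^2-)/2 = 2.968 × 10^-3 mol
From the 1:3 ratio, n(Cr2O7^2-) in the aliquot = 1/3 × 2.968 × 10^-3 = 9.893 × 10^-4 mol
[Cr2O7^2-] = 9.893 × 10^-4 / 0.02548 = 0.03883 mol/L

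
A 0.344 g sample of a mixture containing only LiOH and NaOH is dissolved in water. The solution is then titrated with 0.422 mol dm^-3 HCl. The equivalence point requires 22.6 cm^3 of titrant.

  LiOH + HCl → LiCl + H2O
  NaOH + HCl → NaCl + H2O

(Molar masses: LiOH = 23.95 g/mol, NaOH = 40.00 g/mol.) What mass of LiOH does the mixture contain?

0.0559 g

n(HCl) = 0.0226 × 0.422 = 9.54 × 10^-3 mol
Let x = n(LiOH), y = n(NaOH).
Titrant: 1x + 1y = 9.54 × 10^-3;  mass: 23.95x + 40.00y = 0.344
Solving, x = 2.34 × 10^-3 mol, y = 7.20 × 10^-3 mol
mass of LiOH = 2.34 × 10^-3 × 23.95 = 0.0559 g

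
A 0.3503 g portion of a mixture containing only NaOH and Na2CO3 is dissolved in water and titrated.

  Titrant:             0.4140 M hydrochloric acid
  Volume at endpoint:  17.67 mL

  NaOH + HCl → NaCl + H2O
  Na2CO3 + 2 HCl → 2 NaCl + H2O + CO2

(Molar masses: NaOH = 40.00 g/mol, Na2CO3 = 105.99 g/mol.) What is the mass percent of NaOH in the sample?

n(HCl) = 0.01767 × 0.4140 = 7.315 × 10^-3 mol
Let x = n(NaOH), y = n(Na2CO3).
Titrant: 1x + 2y = 7.315 × 10^-3;  mass: 40.00x + 105.99y = 0.3503
Solving, x = 2.876 × 10^-3 mol, y = 2.219 × 10^-3 mol
mass of NaOH = 2.876 × 10^-3 × 40.00 = 0.1151 g
% NaOH = 0.1151 / 0.3503 × 100 = 32.84 %

32.84 %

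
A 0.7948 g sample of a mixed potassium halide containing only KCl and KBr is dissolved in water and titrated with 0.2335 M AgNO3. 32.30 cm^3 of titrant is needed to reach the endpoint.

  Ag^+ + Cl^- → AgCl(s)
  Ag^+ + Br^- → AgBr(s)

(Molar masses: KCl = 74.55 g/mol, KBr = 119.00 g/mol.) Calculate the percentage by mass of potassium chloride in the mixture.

n(AgNO3) = 0.03230 × 0.2335 = 7.542 × 10^-3 mol
Let x = n(KCl), y = n(KBr).
Titrant: 1x + 1y = 7.542 × 10^-3;  mass: 74.55x + 119.00y = 0.7948
Solving, x = 2.311 × 10^-3 mol, y = 5.231 × 10^-3 mol
mass of KCl = 2.311 × 10^-3 × 74.55 = 0.1723 g
% KCl = 0.1723 / 0.7948 × 100 = 21.67 %

21.67 %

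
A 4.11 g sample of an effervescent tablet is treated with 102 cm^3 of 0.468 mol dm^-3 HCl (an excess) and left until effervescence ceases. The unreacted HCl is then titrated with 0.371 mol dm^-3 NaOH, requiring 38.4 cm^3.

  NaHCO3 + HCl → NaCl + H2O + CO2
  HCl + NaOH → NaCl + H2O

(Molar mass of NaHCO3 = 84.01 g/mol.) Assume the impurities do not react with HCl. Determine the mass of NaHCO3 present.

n(HCl) added = 0.102 × 0.468 = 0.0477 mol
n(NaOH) used in back-titration = 0.0384 × 0.371 = 0.0142 mol
n(HCl) left over = 0.0142 mol (1:1 ratio)
n(HCl) consumed by analyte = 0.0477 − 0.0142 = 0.0335 mol
n(NaHCO3) = 0.0335 mol (1:1 ratio)
mass of NaHCO3 = 0.0335 × 84.01 = 2.81 g

2.81 g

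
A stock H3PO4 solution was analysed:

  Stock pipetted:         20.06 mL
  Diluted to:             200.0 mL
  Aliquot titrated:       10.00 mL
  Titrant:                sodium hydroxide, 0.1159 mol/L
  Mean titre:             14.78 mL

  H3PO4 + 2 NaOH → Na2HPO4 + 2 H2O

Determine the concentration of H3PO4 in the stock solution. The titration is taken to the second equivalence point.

0.8539 mol/L

n(NaOH) = 0.01478 × 0.1159 = 1.713 × 10^-3 mol
From the 1:2 ratio, n(H3PO4) in the aliquot = 1/2 × 1.713 × 10^-3 = 8.565 × 10^-4 mol
[H3PO4]_dilute = 8.565 × 10^-4 / 0.01000 = 0.08565 mol/L
Dilution factor = 200.0 / 20.06 = 9.970
[H3PO4]_stock = 0.08565 × 9.970 = 0.8539 mol/L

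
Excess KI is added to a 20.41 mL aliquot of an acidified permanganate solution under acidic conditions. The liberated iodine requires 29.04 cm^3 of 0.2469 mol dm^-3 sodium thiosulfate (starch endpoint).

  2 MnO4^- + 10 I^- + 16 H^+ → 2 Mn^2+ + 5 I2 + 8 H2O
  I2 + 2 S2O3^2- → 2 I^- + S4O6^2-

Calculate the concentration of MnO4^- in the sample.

n(S2O3^2-) = 0.02904 × 0.2469 = 7.170 × 10^-3 mol
n(I2) = n(S2O3^2-)/2 = 3.585 × 10^-3 mol
From the 2:5 ratio, n(MnO4^-) in the aliquot = 2/5 × 3.585 × 10^-3 = 1.434 × 10^-3 mol
[MnO4^-] = 1.434 × 10^-3 / 0.02041 = 0.07026 mol/L

0.07026 mol/L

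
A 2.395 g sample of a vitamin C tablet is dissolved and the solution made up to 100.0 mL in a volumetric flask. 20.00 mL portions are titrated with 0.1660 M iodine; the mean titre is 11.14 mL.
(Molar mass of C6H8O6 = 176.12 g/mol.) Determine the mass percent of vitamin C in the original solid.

C6H8O6 + I2 → C6H6O6 + 2 HI
n(I2) per titration = 0.01114 × 0.1660 = 1.849 × 10^-3 mol
n(C6H8O6) in each aliquot = 1.849 × 10^-3 mol (1:1 ratio)
n(C6H8O6) in the whole flask = 1.849 × 10^-3 × 100.0/20.00 = 9.246 × 10^-3 mol
mass of C6H8O6 = 9.246 × 10^-3 × 176.12 = 1.628 g
% C6H8O6 = 1.628 / 2.395 × 100 = 67.99 %

67.99 %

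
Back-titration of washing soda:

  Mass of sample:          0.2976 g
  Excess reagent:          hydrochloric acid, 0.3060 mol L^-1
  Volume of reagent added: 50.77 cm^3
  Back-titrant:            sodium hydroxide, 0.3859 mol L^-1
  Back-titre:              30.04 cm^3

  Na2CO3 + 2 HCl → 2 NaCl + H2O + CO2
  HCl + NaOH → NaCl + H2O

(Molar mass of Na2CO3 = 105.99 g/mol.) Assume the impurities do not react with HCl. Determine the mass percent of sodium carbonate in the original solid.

70.22 %

n(HCl) added = 0.05077 × 0.3060 = 0.01554 mol
n(NaOH) used in back-titration = 0.03004 × 0.3859 = 0.01159 mol
n(HCl) left over = 0.01159 mol (1:1 ratio)
n(HCl) consumed by analyte = 0.01554 − 0.01159 = 3.943 × 10^-3 mol
From the 1:2 ratio, n(Na2CO3) = 1/2 × 3.943 × 10^-3 = 1.972 × 10^-3 mol
mass of Na2CO3 = 1.972 × 10^-3 × 105.99 = 0.2090 g
% Na2CO3 = 0.2090 / 0.2976 × 100 = 70.22 %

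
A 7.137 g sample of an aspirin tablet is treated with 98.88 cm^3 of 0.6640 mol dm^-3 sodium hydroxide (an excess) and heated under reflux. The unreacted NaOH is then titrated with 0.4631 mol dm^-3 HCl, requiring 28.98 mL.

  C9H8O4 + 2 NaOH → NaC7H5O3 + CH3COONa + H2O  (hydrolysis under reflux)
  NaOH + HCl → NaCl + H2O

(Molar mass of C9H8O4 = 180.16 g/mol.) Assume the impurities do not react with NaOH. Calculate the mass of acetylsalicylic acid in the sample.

4.705 g

n(NaOH) added = 0.09888 × 0.6640 = 0.06566 mol
n(HCl) used in back-titration = 0.02898 × 0.4631 = 0.01342 mol
n(NaOH) left over = 0.01342 mol (1:1 ratio)
n(NaOH) consumed by analyte = 0.06566 − 0.01342 = 0.05224 mol
From the 1:2 ratio, n(C9H8O4) = 1/2 × 0.05224 = 0.02612 mol
mass of C9H8O4 = 0.02612 × 180.16 = 4.705 g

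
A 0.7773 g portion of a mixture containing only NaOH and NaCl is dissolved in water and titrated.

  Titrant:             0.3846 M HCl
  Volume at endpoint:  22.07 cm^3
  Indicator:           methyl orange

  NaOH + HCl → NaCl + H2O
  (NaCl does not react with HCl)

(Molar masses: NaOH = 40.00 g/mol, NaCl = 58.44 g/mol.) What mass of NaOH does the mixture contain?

n(HCl) = 0.02207 × 0.3846 = 8.488 × 10^-3 mol
Let x = n(NaOH), y = n(NaCl).
Titrant: 1x = 8.488 × 10^-3;  mass: 40.00x + 58.44y = 0.7773
Solving, x = 8.488 × 10^-3 mol, y = 7.491 × 10^-3 mol
mass of NaOH = 8.488 × 10^-3 × 40.00 = 0.3395 g

0.3395 g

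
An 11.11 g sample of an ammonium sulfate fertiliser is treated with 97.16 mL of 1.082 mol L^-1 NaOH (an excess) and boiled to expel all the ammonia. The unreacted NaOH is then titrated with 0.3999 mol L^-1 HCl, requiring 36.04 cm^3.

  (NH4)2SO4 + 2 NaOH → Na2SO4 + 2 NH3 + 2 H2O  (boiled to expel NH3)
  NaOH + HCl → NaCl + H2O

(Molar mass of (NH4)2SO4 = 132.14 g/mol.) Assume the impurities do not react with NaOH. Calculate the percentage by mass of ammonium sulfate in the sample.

n(NaOH) added = 0.09716 × 1.082 = 0.1051 mol
n(HCl) used in back-titration = 0.03604 × 0.3999 = 0.01441 mol
n(NaOH) left over = 0.01441 mol (1:1 ratio)
n(NaOH) consumed by analyte = 0.1051 − 0.01441 = 0.09071 mol
From the 1:2 ratio, n((NH4)2SO4) = 1/2 × 0.09071 = 0.04536 mol
mass of (NH4)2SO4 = 0.04536 × 132.14 = 5.994 g
% (NH4)2SO4 = 5.994 / 11.11 × 100 = 53.95 %

53.95 %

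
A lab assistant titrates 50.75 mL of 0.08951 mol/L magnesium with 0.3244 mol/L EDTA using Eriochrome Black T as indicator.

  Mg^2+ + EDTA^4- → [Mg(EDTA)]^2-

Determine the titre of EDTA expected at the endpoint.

14.00 mL

n(Mg2+) = 0.05075 L × 0.08951 mol/L = 4.543 × 10^-3 mol
n(EDTA) = 4.543 × 10^-3 mol (1:1 stoichiometry)
V(EDTA) = 4.543 × 10^-3 mol / 0.3244 mol/L = 0.01400 L = 14.00 mL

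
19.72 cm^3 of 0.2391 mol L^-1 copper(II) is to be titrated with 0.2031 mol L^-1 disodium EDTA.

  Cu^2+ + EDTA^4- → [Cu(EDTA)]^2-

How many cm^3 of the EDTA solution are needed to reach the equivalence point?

23.22 mL

n(Cu2+) = 0.01972 L × 0.2391 mol/L = 4.715 × 10^-3 mol
n(EDTA) = 4.715 × 10^-3 mol (1:1 stoichiometry)
V(EDTA) = 4.715 × 10^-3 mol / 0.2031 mol/L = 0.02322 L = 23.22 mL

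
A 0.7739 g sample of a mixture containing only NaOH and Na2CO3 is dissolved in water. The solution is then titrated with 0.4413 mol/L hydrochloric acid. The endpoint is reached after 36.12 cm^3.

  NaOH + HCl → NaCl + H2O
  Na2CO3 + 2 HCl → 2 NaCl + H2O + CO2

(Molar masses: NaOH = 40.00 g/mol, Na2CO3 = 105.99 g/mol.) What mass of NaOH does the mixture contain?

0.2180 g

n(HCl) = 0.03612 × 0.4413 = 0.01594 mol
Let x = n(NaOH), y = n(Na2CO3).
Titrant: 1x + 2y = 0.01594;  mass: 40.00x + 105.99y = 0.7739
Solving, x = 5.450 × 10^-3 mol, y = 5.245 × 10^-3 mol
mass of NaOH = 5.450 × 10^-3 × 40.00 = 0.2180 g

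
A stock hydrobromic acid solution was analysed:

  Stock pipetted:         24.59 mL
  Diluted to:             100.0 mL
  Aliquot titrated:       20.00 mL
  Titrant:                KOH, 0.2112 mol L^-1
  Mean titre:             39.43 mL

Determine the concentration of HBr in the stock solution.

1.693 mol/L

HBr + KOH → KBr + H2O
n(KOH) = 0.03943 × 0.2112 = 8.328 × 10^-3 mol
n(HBr) in the aliquot = 8.328 × 10^-3 mol (1:1 ratio)
[HBr]_dilute = 8.328 × 10^-3 / 0.02000 = 0.4164 mol/L
Dilution factor = 100.0 / 24.59 = 4.067
[HBr]_stock = 0.4164 × 4.067 = 1.693 mol/L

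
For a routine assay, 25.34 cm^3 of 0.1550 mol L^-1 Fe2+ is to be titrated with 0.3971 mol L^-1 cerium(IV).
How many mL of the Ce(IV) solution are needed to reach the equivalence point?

9.891 mL

Ce^4+ + Fe^2+ → Ce^3+ + Fe^3+
n(Fe2+) = 0.02534 L × 0.1550 mol/L = 3.928 × 10^-3 mol
n(Ce4+) = 3.928 × 10^-3 mol (1:1 stoichiometry)
V(Ce4+) = 3.928 × 10^-3 mol / 0.3971 mol/L = 0.009891 L = 9.891 mL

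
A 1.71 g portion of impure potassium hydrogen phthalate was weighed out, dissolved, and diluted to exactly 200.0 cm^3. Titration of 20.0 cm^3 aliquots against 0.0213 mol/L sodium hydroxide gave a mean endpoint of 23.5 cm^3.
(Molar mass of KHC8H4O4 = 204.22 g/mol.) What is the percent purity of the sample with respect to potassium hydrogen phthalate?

59.8 %

KHC8H4O4 + NaOH → KNaC8H4O4 + H2O
n(NaOH) per titration = 0.0235 × 0.0213 = 5.01 × 10^-4 mol
n(KHC8H4O4) in each aliquot = 5.01 × 10^-4 mol (1:1 ratio)
n(KHC8H4O4) in the whole flask = 5.01 × 10^-4 × 200.0/20.0 = 5.01 × 10^-3 mol
mass of KHC8H4O4 = 5.01 × 10^-3 × 204.22 = 1.02 g
% KHC8H4O4 = 1.02 / 1.71 × 100 = 59.8 %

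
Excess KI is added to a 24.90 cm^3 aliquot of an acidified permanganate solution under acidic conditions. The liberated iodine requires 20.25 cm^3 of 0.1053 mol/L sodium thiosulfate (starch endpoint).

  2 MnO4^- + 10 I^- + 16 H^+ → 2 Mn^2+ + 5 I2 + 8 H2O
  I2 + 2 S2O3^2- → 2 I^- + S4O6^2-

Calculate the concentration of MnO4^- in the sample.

0.01713 mol/L

n(S2O3^2-) = 0.02025 × 0.1053 = 2.132 × 10^-3 mol
n(I2) = n(S2O3^2-)/2 = 1.066 × 10^-3 mol
From the 2:5 ratio, n(MnO4^-) in the aliquot = 2/5 × 1.066 × 10^-3 = 4.265 × 10^-4 mol
[MnO4^-] = 4.265 × 10^-4 / 0.02490 = 0.01713 mol/L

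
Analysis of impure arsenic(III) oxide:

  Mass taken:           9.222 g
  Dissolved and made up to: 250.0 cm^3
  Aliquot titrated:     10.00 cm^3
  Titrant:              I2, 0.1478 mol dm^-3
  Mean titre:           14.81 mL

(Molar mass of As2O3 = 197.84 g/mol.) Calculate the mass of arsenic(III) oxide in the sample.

As2O3 + 2 I2 + 2 H2O → As2O5 + 4 HI
n(I2) per titration = 0.01481 × 0.1478 = 2.189 × 10^-3 mol
From the 1:2 ratio, n(As2O3) in each aliquot = 1/2 × 2.189 × 10^-3 = 1.094 × 10^-3 mol
n(As2O3) in the whole flask = 1.094 × 10^-3 × 250.0/10.00 = 0.02736 mol
mass of As2O3 = 0.02736 × 197.84 = 5.413 g

5.413 g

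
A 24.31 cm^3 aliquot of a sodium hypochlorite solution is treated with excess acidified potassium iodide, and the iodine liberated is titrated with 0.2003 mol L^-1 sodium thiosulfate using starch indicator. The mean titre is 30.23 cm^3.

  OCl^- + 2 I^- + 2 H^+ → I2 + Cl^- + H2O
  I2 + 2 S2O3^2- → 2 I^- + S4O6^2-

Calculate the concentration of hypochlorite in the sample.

n(S2O3^2-) = 0.03023 × 0.2003 = 6.055 × 10^-3 mol
n(I2) = n(S2O3^2-)/2 = 3.028 × 10^-3 mol
n(OCl^-) in the aliquot = 3.028 × 10^-3 mol (1:1 ratio)
[OCl^-] = 3.028 × 10^-3 / 0.02431 = 0.1245 mol/L

0.1245 mol/L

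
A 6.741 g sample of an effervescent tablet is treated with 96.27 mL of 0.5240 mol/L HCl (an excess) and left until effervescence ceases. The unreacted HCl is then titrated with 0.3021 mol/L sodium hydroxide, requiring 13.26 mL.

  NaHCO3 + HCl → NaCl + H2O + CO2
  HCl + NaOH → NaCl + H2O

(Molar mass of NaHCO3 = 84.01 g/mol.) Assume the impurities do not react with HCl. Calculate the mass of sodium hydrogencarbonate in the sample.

3.901 g

n(HCl) added = 0.09627 × 0.5240 = 0.05045 mol
n(NaOH) used in back-titration = 0.01326 × 0.3021 = 4.006 × 10^-3 mol
n(HCl) left over = 4.006 × 10^-3 mol (1:1 ratio)
n(HCl) consumed by analyte = 0.05045 − 4.006 × 10^-3 = 0.04644 mol
n(NaHCO3) = 0.04644 mol (1:1 ratio)
mass of NaHCO3 = 0.04644 × 84.01 = 3.901 g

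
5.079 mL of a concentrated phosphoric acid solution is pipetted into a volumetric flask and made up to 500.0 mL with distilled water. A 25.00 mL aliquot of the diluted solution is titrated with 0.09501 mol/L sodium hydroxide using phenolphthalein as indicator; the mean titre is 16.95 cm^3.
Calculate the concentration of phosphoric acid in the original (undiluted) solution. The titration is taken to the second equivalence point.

3.171 mol/L

H3PO4 + 2 NaOH → Na2HPO4 + 2 H2O
n(NaOH) = 0.01695 × 0.09501 = 1.610 × 10^-3 mol
From the 1:2 ratio, n(H3PO4) in the aliquot = 1/2 × 1.610 × 10^-3 = 8.052 × 10^-4 mol
[H3PO4]_dilute = 8.052 × 10^-4 / 0.02500 = 0.03221 mol/L
Dilution factor = 500.0 / 5.079 = 98.44
[H3PO4]_stock = 0.03221 × 98.44 = 3.171 mol/L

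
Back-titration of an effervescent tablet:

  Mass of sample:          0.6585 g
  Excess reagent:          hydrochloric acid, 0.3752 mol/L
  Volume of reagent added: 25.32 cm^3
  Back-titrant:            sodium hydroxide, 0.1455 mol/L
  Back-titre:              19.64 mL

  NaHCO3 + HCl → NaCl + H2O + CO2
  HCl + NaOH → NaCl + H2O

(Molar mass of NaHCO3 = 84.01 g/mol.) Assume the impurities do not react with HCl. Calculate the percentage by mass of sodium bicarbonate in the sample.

84.74 %

n(HCl) added = 0.02532 × 0.3752 = 9.500 × 10^-3 mol
n(NaOH) used in back-titration = 0.01964 × 0.1455 = 2.858 × 10^-3 mol
n(HCl) left over = 2.858 × 10^-3 mol (1:1 ratio)
n(HCl) consumed by analyte = 9.500 × 10^-3 − 2.858 × 10^-3 = 6.642 × 10^-3 mol
n(NaHCO3) = 6.642 × 10^-3 mol (1:1 ratio)
mass of NaHCO3 = 6.642 × 10^-3 × 84.01 = 0.5580 g
% NaHCO3 = 0.5580 / 0.6585 × 100 = 84.74 %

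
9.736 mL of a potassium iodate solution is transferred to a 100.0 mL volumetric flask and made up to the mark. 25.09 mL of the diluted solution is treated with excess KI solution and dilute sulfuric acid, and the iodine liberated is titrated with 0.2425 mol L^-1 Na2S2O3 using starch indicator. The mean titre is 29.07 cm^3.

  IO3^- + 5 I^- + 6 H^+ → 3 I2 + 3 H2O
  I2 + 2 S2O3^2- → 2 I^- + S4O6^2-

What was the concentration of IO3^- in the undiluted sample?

n(S2O3^2-) = 0.02907 × 0.2425 = 7.049 × 10^-3 mol
n(I2) = n(S2O3^2-)/2 = 3.525 × 10^-3 mol
From the 1:3 ratio, n(IO3^-) in the aliquot = 1/3 × 3.525 × 10^-3 = 1.175 × 10^-3 mol
[IO3^-]_dilute = 1.175 × 10^-3 / 0.02509 = 0.04683 mol/L
[IO3^-]_original = 0.04683 × 100.0/9.736 = 0.4810 mol/L

0.4810 mol/L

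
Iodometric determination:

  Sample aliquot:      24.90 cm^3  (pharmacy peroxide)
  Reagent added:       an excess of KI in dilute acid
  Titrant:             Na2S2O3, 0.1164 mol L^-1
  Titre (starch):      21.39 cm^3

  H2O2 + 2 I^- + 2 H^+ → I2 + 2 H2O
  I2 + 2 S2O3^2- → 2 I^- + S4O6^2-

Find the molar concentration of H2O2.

n(S2O3^2-) = 0.02139 × 0.1164 = 2.490 × 10^-3 mol
n(I2) = n(S2O3^2-)/2 = 1.245 × 10^-3 mol
n(H2O2) in the aliquot = 1.245 × 10^-3 mol (1:1 ratio)
[H2O2] = 1.245 × 10^-3 / 0.02490 = 0.05000 mol/L

0.05000 mol/L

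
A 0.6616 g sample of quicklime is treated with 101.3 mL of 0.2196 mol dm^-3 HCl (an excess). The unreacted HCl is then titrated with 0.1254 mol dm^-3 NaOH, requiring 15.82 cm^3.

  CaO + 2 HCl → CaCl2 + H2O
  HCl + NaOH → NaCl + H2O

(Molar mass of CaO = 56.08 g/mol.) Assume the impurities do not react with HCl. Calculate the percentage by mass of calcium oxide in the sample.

85.87 %

n(HCl) added = 0.1013 × 0.2196 = 0.02225 mol
n(NaOH) used in back-titration = 0.01582 × 0.1254 = 1.984 × 10^-3 mol
n(HCl) left over = 1.984 × 10^-3 mol (1:1 ratio)
n(HCl) consumed by analyte = 0.02225 − 1.984 × 10^-3 = 0.02026 mol
From the 1:2 ratio, n(CaO) = 1/2 × 0.02026 = 0.01013 mol
mass of CaO = 0.01013 × 56.08 = 0.5681 g
% CaO = 0.5681 / 0.6616 × 100 = 85.87 %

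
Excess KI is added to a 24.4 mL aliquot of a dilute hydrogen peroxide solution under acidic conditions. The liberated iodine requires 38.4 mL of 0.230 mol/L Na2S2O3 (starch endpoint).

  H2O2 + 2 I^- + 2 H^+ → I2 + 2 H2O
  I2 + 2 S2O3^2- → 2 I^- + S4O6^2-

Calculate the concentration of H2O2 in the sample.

0.181 mol/L

n(S2O3^2-) = 0.0384 × 0.230 = 8.83 × 10^-3 mol
n(I2) = n(S2O3^2-)/2 = 4.42 × 10^-3 mol
n(H2O2) in the aliquot = 4.42 × 10^-3 mol (1:1 ratio)
[H2O2] = 4.42 × 10^-3 / 0.0244 = 0.181 mol/L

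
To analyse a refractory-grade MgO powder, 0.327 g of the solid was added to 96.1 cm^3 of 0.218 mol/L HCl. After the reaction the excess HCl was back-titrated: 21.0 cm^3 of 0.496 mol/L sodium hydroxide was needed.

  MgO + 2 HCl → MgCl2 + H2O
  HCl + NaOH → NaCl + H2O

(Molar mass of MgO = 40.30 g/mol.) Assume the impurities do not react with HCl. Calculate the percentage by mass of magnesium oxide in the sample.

64.9 %

n(HCl) added = 0.0961 × 0.218 = 0.0209 mol
n(NaOH) used in back-titration = 0.0210 × 0.496 = 0.0104 mol
n(HCl) left over = 0.0104 mol (1:1 ratio)
n(HCl) consumed by analyte = 0.0209 − 0.0104 = 0.0105 mol
From the 1:2 ratio, n(MgO) = 1/2 × 0.0105 = 5.27 × 10^-3 mol
mass of MgO = 5.27 × 10^-3 × 40.30 = 0.212 g
% MgO = 0.212 / 0.327 × 100 = 64.9 %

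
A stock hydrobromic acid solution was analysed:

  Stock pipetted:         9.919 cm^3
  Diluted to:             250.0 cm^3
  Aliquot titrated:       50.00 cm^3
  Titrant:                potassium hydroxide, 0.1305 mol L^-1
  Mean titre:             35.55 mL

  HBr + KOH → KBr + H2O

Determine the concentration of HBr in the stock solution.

2.339 mol/L

n(KOH) = 0.03555 × 0.1305 = 4.639 × 10^-3 mol
n(HBr) in the aliquot = 4.639 × 10^-3 mol (1:1 ratio)
[HBr]_dilute = 4.639 × 10^-3 / 0.05000 = 0.09279 mol/L
Dilution factor = 250.0 / 9.919 = 25.20
[HBr]_stock = 0.09279 × 25.20 = 2.339 mol/L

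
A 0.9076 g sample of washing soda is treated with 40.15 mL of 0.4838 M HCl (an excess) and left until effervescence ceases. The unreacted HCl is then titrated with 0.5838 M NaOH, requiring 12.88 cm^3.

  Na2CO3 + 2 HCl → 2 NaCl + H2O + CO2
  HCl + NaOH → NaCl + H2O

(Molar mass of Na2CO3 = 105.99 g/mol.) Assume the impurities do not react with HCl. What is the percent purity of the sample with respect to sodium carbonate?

n(HCl) added = 0.04015 × 0.4838 = 0.01942 mol
n(NaOH) used in back-titration = 0.01288 × 0.5838 = 7.519 × 10^-3 mol
n(HCl) left over = 7.519 × 10^-3 mol (1:1 ratio)
n(HCl) consumed by analyte = 0.01942 − 7.519 × 10^-3 = 0.01191 mol
From the 1:2 ratio, n(Na2CO3) = 1/2 × 0.01191 = 5.953 × 10^-3 mol
mass of Na2CO3 = 5.953 × 10^-3 × 105.99 = 0.6309 g
% Na2CO3 = 0.6309 / 0.9076 × 100 = 69.51 %

69.51 %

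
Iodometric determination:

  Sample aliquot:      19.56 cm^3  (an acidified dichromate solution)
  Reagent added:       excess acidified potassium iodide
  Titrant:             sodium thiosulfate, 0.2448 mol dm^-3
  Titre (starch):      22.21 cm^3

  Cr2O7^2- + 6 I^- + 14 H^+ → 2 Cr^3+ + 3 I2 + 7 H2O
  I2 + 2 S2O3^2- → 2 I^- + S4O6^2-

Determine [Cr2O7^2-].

0.04633 mol/L

n(S2O3^2-) = 0.02221 × 0.2448 = 5.437 × 10^-3 mol
n(I2) = n(S2O3^2-)/2 = 2.719 × 10^-3 mol
From the 1:3 ratio, n(Cr2O7^2-) in the aliquot = 1/3 × 2.719 × 10^-3 = 9.062 × 10^-4 mol
[Cr2O7^2-] = 9.062 × 10^-4 / 0.01956 = 0.04633 mol/L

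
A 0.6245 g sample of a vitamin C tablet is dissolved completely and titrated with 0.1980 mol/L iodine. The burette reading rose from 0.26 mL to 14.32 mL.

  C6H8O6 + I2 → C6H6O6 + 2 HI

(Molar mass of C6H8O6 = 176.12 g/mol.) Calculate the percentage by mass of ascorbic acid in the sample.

78.51 %

n(I2) = 0.01406 L × 0.1980 mol/L = 2.784 × 10^-3 mol
n(C6H8O6) = 2.784 × 10^-3 mol (1:1 ratio)
mass of C6H8O6 = 2.784 × 10^-3 × 176.12 g/mol = 0.4903 g
% C6H8O6 = 0.4903 / 0.6245 × 100 = 78.51 %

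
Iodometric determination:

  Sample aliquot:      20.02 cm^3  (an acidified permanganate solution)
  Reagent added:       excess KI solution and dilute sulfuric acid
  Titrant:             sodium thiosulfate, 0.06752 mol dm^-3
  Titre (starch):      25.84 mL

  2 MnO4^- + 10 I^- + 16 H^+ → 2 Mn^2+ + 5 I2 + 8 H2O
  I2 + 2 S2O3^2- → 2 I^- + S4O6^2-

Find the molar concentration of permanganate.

0.01743 mol/L

n(S2O3^2-) = 0.02584 × 0.06752 = 1.745 × 10^-3 mol
n(I2) = n(S2O3^2-)/2 = 8.724 × 10^-4 mol
From the 2:5 ratio, n(MnO4^-) in the aliquot = 2/5 × 8.724 × 10^-4 = 3.489 × 10^-4 mol
[MnO4^-] = 3.489 × 10^-4 / 0.02002 = 0.01743 mol/L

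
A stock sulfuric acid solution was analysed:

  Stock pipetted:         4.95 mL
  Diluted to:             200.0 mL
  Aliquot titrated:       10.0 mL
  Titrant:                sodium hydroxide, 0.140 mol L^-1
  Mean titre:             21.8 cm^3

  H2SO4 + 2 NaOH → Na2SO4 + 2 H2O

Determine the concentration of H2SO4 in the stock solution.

6.17 mol/L

n(NaOH) = 0.0218 × 0.140 = 3.05 × 10^-3 mol
From the 1:2 ratio, n(H2SO4) in the aliquot = 1/2 × 3.05 × 10^-3 = 1.53 × 10^-3 mol
[H2SO4]_dilute = 1.53 × 10^-3 / 0.0100 = 0.153 mol/L
Dilution factor = 200.0 / 4.95 = 40.40
[H2SO4]_stock = 0.153 × 40.40 = 6.17 mol/L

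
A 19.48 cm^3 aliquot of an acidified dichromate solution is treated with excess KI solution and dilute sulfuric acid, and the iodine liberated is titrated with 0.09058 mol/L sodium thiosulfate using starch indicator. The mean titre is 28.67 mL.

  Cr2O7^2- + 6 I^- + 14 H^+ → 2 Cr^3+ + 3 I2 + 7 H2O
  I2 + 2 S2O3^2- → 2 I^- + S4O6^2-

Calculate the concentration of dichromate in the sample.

n(S2O3^2-) = 0.02867 × 0.09058 = 2.597 × 10^-3 mol
n(I2) = n(S2O3^2-)/2 = 1.298 × 10^-3 mol
From the 1:3 ratio, n(Cr2O7^2-) in the aliquot = 1/3 × 1.298 × 10^-3 = 4.328 × 10^-4 mol
[Cr2O7^2-] = 4.328 × 10^-4 / 0.01948 = 0.02222 mol/L

0.02222 mol/L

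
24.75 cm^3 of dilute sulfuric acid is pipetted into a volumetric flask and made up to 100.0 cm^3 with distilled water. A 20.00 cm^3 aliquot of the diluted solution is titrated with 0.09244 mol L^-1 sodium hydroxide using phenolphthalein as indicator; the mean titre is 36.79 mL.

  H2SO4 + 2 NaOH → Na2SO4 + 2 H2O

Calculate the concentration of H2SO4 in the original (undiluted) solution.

0.3435 mol/L

n(NaOH) = 0.03679 × 0.09244 = 3.401 × 10^-3 mol
From the 1:2 ratio, n(H2SO4) in the aliquot = 1/2 × 3.401 × 10^-3 = 1.700 × 10^-3 mol
[H2SO4]_dilute = 1.700 × 10^-3 / 0.02000 = 0.08502 mol/L
Dilution factor = 100.0 / 24.75 = 4.040
[H2SO4]_stock = 0.08502 × 4.040 = 0.3435 mol/L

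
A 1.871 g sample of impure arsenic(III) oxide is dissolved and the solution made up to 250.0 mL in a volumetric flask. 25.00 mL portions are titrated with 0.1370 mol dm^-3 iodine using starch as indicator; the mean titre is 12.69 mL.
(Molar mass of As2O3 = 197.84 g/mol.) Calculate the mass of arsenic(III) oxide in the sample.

As2O3 + 2 I2 + 2 H2O → As2O5 + 4 HI
n(I2) per titration = 0.01269 × 0.1370 = 1.739 × 10^-3 mol
From the 1:2 ratio, n(As2O3) in each aliquot = 1/2 × 1.739 × 10^-3 = 8.693 × 10^-4 mol
n(As2O3) in the whole flask = 8.693 × 10^-4 × 250.0/25.00 = 8.693 × 10^-3 mol
mass of As2O3 = 8.693 × 10^-3 × 197.84 = 1.720 g

1.720 g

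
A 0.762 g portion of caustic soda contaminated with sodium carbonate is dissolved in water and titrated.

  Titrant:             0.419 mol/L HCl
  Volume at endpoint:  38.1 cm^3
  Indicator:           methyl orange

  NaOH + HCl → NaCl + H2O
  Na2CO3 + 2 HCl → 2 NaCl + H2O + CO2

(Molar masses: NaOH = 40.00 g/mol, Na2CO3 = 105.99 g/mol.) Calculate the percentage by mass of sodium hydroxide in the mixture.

33.9 %

n(HCl) = 0.0381 × 0.419 = 0.0160 mol
Let x = n(NaOH), y = n(Na2CO3).
Titrant: 1x + 2y = 0.0160;  mass: 40.00x + 105.99y = 0.762
Solving, x = 6.46 × 10^-3 mol, y = 4.75 × 10^-3 mol
mass of NaOH = 6.46 × 10^-3 × 40.00 = 0.259 g
% NaOH = 0.259 / 0.762 × 100 = 33.9 %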